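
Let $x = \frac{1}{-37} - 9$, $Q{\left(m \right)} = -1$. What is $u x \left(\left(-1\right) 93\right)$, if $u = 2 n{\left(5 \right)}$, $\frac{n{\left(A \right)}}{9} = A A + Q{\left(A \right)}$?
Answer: $\frac{13418784}{37} \approx 3.6267 \cdot 10^{5}$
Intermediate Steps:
$n{\left(A \right)} = -9 + 9 A^{2}$ ($n{\left(A \right)} = 9 \left(A A - 1\right) = 9 \left(A^{2} - 1\right) = 9 \left(-1 + A^{2}\right) = -9 + 9 A^{2}$)
$x = - \frac{334}{37}$ ($x = - \frac{1}{37} - 9 = - \frac{334}{37} \approx -9.027$)
$u = 432$ ($u = 2 \left(-9 + 9 \cdot 5^{2}\right) = 2 \left(-9 + 9 \cdot 25\right) = 2 \left(-9 + 225\right) = 2 \cdot 216 = 432$)
$u x \left(\left(-1\right) 93\right) = 432 \left(- \frac{334}{37}\right) \left(\left(-1\right) 93\right) = \left(- \frac{144288}{37}\right) \left(-93\right) = \frac{13418784}{37}$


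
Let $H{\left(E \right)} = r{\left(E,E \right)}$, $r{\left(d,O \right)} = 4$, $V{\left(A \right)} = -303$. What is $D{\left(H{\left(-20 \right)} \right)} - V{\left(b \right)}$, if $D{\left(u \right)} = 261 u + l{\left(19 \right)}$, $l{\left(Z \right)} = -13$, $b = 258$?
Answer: $1334$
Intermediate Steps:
$H{\left(E \right)} = 4$
$D{\left(u \right)} = -13 + 261 u$ ($D{\left(u \right)} = 261 u - 13 = -13 + 261 u$)
$D{\left(H{\left(-20 \right)} \right)} - V{\left(b \right)} = \left(-13 + 261 \cdot 4\right) - -303 = \left(-13 + 1044\right) + 303 = 1031 + 303 = 1334$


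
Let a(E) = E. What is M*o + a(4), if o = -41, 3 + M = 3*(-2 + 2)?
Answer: 127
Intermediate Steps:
M = -3 (M = -3 + 3*(-2 + 2) = -3 + 3*0 = -3 + 0 = -3)
M*o + a(4) = -3*(-41) + 4 = 123 + 4 = 127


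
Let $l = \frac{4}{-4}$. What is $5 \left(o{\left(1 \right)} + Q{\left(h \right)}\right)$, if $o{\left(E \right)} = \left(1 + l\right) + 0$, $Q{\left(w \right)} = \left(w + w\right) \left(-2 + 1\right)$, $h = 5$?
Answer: $-50$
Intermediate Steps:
$Q{\left(w \right)} = - 2 w$ ($Q{\left(w \right)} = 2 w \left(-1\right) = - 2 w$)
$l = -1$ ($l = 4 \left(- \frac{1}{4}\right) = -1$)
$o{\left(E \right)} = 0$ ($o{\left(E \right)} = \left(1 - 1\right) + 0 = 0 + 0 = 0$)
$5 \left(o{\left(1 \right)} + Q{\left(h \right)}\right) = 5 \left(0 - 10\right) = 5 \left(-10\right) = -50$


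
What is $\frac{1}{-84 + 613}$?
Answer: $\frac{1}{529} \approx 0.0018904$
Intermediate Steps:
$\frac{1}{-84 + 613} = \frac{1}{529}$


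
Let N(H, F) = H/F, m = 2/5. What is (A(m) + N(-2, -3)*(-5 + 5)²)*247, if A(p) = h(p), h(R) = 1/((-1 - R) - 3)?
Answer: -1235/22 ≈ -56.136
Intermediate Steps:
h(R) = 1/(-4 - R)
m = ⅖ (m = 2*(⅕) = ⅖ ≈ 0.40000)
A(p) = -1/(4 + p)
(A(m) + N(-2, -3)*(-5 + 5)²)*247 = (-1/(4 + ⅖) + (-2/(-3))*(-5 + 5)²)*247 = (-1/22/5 - 2*(-⅓)*0²)*247 = (-1*5/22 + (⅔)*0)*247 = (-5/22 + 0)*247 = -5/22*247 = -1235/22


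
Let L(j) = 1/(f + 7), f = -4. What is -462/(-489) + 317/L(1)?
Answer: 155167/163 ≈ 951.94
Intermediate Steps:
L(j) = ⅓ (L(j) = 1/(-4 + 7) = 1/3 = ⅓)
-462/(-489) + 317/L(1) = -462/(-489) + 317/(⅓) = -462*(-1/489) + 317*3 = 154/163 + 951 = 155167/163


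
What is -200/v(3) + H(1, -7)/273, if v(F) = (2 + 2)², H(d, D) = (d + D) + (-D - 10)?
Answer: -2281/182 ≈ -12.533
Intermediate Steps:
H(d, D) = -10 + d (H(d, D) = (D + d) + (-10 - D) = -10 + d)
v(F) = 16 (v(F) = 4² = 16)
-200/v(3) + H(1, -7)/273 = -200/16 + (-10 + 1)/273 = -200*1/16 - 9*1/273 = -25/2 - 3/91 = -2281/182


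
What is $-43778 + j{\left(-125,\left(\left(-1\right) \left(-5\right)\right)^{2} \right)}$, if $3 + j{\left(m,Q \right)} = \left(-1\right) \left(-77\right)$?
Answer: $-43704$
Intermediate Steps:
$j{\left(m,Q \right)} = 74$ ($j{\left(m,Q \right)} = -3 - -77 = -3 + 77 = 74$)
$-43778 + j{\left(-125,\left(\left(-1\right) \left(-5\right)\right)^{2} \right)} = -43778 + 74 = -43704$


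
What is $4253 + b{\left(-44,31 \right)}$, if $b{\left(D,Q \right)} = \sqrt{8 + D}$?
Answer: $4253 + 6 i \approx 4253.0 + 6.0 i$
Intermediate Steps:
$4253 + b{\left(-44,31 \right)} = 4253 + \sqrt{8 - 44} = 4253 + \sqrt{-36} = 4253 + 6 i$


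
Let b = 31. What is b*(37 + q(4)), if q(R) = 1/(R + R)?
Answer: 9207/8 ≈ 1150.9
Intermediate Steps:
q(R) = 1/(2*R)
b*(37 + q(4)) = 31*(37 + (1/2)/4) = 31*(37 + (1/2)*(1/4)) = 31*(37 + 1/8) = 31*(297/8) = 9207/8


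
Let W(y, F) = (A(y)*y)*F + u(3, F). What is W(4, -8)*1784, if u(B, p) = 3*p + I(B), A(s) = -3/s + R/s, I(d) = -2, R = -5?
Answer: 67792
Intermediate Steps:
A(s) = -8/s (A(s) = -3/s - 5/s = -8/s)
u(B, p) = -2 + 3*p (u(B, p) = 3*p - 2 = -2 + 3*p)
W(y, F) = -2 - 5*F (W(y, F) = ((-8/y)*y)*F + (-2 + 3*F) = -8*F + (-2 + 3*F) = -2 - 5*F)
W(4, -8)*1784 = (-2 - 5*(-8))*1784 = (-2 + 40)*1784 = 38*1784 = 67792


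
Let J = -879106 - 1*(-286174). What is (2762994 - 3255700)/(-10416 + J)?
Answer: 246353/301674 ≈ 0.81662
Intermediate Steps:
J = -592932 (J = -879106 + 286174 = -592932)
(2762994 - 3255700)/(-10416 + J) = (2762994 - 3255700)/(-10416 - 592932) = -492706/(-603348) = -492706*(-1/603348) = 246353/301674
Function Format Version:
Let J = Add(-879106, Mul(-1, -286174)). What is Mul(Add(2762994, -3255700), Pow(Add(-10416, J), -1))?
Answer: Rational(246353, 301674) ≈ 0.81662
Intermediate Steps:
J = -592932 (J = Add(-879106, 286174) = -592932)
Mul(Add(2762994, -3255700), Pow(Add(-10416, J), -1)) = Mul(Add(2762994, -3255700), Pow(Add(-10416, -592932), -1)) = Mul(-492706, Pow(-603348, -1)) = Mul(-492706, Rational(-1, 603348)) = Rational(246353, 301674)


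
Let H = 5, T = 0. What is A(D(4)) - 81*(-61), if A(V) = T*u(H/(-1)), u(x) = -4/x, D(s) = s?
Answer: 4941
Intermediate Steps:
A(V) = 0 (A(V) = 0*(-4/(5/(-1))) = 0*(-4/(5*(-1))) = 0*(-4/(-5)) = 0*(-4*(-1/5)) = 0*(4/5) = 0)
A(D(4)) - 81*(-61) = 0 - 81*(-61) = 0 + 4941 = 4941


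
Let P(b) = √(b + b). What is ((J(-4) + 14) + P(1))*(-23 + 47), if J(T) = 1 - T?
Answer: 456 + 24*√2 ≈ 489.94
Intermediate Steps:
P(b) = √2*√b (P(b) = √(2*b) = √2*√b)
((J(-4) + 14) + P(1))*(-23 + 47) = (((1 - 1*(-4)) + 14) + √2*√1)*(-23 + 47) = (((1 + 4) + 14) + √2*1)*24 = ((5 + 14) + √2)*24 = (19 + √2)*24 = 456 + 24*√2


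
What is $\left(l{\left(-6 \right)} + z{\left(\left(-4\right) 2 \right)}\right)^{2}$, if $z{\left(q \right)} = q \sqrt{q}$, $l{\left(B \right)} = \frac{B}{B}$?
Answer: $\left(1 - 16 i \sqrt{2}\right)^{2} \approx -511.0 - 45.255 i$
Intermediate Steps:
$l{\left(B \right)} = 1$
$z{\left(q \right)} = q^{\frac{3}{2}}$
$\left(l{\left(-6 \right)} + z{\left(\left(-4\right) 2 \right)}\right)^{2} = \left(1 + \left(\left(-4\right) 2\right)^{\frac{3}{2}}\right)^{2} = \left(1 + \left(-8\right)^{\frac{3}{2}}\right)^{2} = \left(1 - 16 i \sqrt{2}\right)^{2}$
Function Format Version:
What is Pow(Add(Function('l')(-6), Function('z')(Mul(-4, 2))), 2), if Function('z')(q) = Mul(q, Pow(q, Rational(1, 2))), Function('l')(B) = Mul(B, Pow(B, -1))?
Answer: Pow(Add(1, Mul(-16, I, Pow(2, Rational(1, 2)))), 2) ≈ Add(-511.00, Mul(-45.255, I))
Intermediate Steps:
Function('l')(B) = 1
Function('z')(q) = Pow(q, Rational(3, 2))
Pow(Add(Function('l')(-6), Function('z')(Mul(-4, 2))), 2) = Pow(Add(1, Pow(Mul(-4, 2), Rational(3, 2))), 2) = Pow(Add(1, Pow(-8, Rational(3, 2))), 2) = Pow(Add(1, Mul(-16, I, Pow(2, Rational(1, 2)))), 2)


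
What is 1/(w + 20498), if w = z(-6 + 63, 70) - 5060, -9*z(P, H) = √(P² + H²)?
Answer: 1250478/19304871215 + 9*√8149/19304871215 ≈ 6.4817e-5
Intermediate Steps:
z(P, H) = -√(H² + P²)/9 (z(P, H) = -√(P² + H²)/9 = -√(H² + P²)/9)
w = -5060 - √8149/9 (w = -√(70² + (-6 + 63)²)/9 - 5060 = -√(4900 + 57²)/9 - 5060 = -√(4900 + 3249)/9 - 5060 = -√8149/9 - 5060 = -5060 - √8149/9 ≈ -5070.0)
1/(w + 20498) = 1/((-5060 - √8149/9) + 20498) = 1/(15438 - √8149/9)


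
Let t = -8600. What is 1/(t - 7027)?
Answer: -1/15627 ≈ -6.3992e-5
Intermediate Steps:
1/(t - 7027) = 1/(-8600 - 7027) = 1/(-15627) = -1/15627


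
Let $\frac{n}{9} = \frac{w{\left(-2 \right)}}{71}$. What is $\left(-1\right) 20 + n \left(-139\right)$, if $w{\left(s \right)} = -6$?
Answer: $\frac{6086}{71} \approx 85.718$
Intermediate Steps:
$n = - \frac{54}{71}$ ($n = 9 \left(- \frac{6}{71}\right) = - \frac{54}{71} \approx -0.76056$)
$\left(-1\right) 20 + n \left(-139\right) = \left(-1\right) 20 - - \frac{7506}{71} = -20 + \frac{7506}{71} = \frac{6086}{71}$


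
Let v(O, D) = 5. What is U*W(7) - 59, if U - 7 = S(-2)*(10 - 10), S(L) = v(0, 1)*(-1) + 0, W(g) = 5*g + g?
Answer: 235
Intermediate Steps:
W(g) = 6*g
S(L) = -5 (S(L) = 5*(-1) + 0 = -5 + 0 = -5)
U = 7 (U = 7 - 5*(10 - 10) = 7 - 5*0 = 7 + 0 = 7)
U*W(7) - 59 = 7*(6*7) - 59 = 7*42 - 59 = 294 - 59 = 235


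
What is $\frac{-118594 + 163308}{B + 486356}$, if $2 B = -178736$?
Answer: $\frac{22357}{198494} \approx 0.11263$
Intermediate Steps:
$B = -89368$ ($B = \frac{1}{2} \left(-178736\right) = -89368$)
$\frac{-118594 + 163308}{B + 486356} = \frac{-118594 + 163308}{-89368 + 486356} = \frac{44714}{396988} = 44714 \cdot \frac{1}{396988} = \frac{22357}{198494}$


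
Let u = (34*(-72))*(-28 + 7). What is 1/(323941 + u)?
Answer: 1/375349 ≈ 2.6642e-6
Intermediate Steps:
u = 51408 (u = -2448*(-21) = 51408)
1/(323941 + u) = 1/(323941 + 51408) = 1/375349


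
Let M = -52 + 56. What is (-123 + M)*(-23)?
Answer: 2737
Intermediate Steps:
M = 4
(-123 + M)*(-23) = (-123 + 4)*(-23) = -119*(-23) = 2737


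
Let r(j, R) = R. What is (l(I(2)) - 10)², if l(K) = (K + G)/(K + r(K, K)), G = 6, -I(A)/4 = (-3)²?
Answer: 13225/144 ≈ 91.840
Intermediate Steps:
I(A) = -36 (I(A) = -4*(-3)² = -4*9 = -36)
l(K) = (6 + K)/(2*K) (l(K) = (K + 6)/(K + K) = (6 + K)/((2*K)) = (6 + K)*(1/(2*K)) = (6 + K)/(2*K))
(l(I(2)) - 10)² = ((½)*(6 - 36)/(-36) - 10)² = ((½)*(-1/36)*(-30) - 10)² = (5/12 - 10)² = (-115/12)² = 13225/144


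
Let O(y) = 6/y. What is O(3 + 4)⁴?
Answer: 1296/2401 ≈ 0.53977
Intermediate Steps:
O(3 + 4)⁴ = (6/(3 + 4))⁴ = (6/7)⁴ = 1296/2401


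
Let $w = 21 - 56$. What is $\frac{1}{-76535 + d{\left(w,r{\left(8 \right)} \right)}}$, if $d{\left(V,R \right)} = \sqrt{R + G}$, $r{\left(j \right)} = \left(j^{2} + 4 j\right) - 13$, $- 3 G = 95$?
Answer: $- \frac{229605}{17572818521} - \frac{\sqrt{462}}{17572818521} \approx -1.3067 \cdot 10^{-5}$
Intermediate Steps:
$G = - \frac{95}{3}$ ($G = \left(- \frac{1}{3}\right) 95 = - \frac{95}{3} \approx -31.667$)
$w = -35$
$r{\left(j \right)} = -13 + j^{2} + 4 j$
$d{\left(V,R \right)} = \sqrt{- \frac{95}{3} + R}$ ($d{\left(V,R \right)} = \sqrt{R - \frac{95}{3}} = \sqrt{- \frac{95}{3} + R}$)
$\frac{1}{-76535 + d{\left(w,r{\left(8 \right)} \right)}} = \frac{1}{-76535 + \frac{\sqrt{-285 + 9 \left(-13 + 8^{2} + 4 \cdot 8\right)}}{3}} = \frac{1}{-76535 + \frac{\sqrt{-285 + 9 \left(-13 + 64 + 32\right)}}{3}} = \frac{1}{-76535 + \frac{\sqrt{-285 + 9 \cdot 83}}{3}} = \frac{1}{-76535 + \frac{\sqrt{-285 + 747}}{3}} = \frac{1}{-76535 + \frac{\sqrt{462}}{3}}$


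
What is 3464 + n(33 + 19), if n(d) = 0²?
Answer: 3464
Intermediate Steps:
n(d) = 0
3464 + n(33 + 19) = 3464 + 0 = 3464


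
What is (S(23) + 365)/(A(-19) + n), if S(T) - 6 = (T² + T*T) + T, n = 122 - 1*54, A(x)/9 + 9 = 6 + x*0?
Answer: 1452/41 ≈ 35.415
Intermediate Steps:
A(x) = -27 (A(x) = -81 + 9*(6 + x*0) = -81 + 9*(6 + 0) = -81 + 9*6 = -81 + 54 = -27)
n = 68 (n = 122 - 54 = 68)
S(T) = 6 + T + 2*T² (S(T) = 6 + ((T² + T*T) + T) = 6 + ((T² + T²) + T) = 6 + (2*T² + T) = 6 + (T + 2*T²) = 6 + T + 2*T²)
(S(23) + 365)/(A(-19) + n) = ((6 + 23 + 2*23²) + 365)/(-27 + 68) = ((6 + 23 + 2*529) + 365)/41 = ((6 + 23 + 1058) + 365)*(1/41) = (1087 + 365)*(1/41) = 1452*(1/41) = 1452/41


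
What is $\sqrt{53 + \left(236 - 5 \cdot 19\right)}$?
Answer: $\sqrt{194} \approx 13.928$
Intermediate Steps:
$\sqrt{53 + \left(236 - 5 \cdot 19\right)} = \sqrt{53 + \left(236 - 95\right)} = \sqrt{53 + 141} = \sqrt{194}$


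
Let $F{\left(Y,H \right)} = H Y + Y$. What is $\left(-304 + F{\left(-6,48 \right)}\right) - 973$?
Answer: $-1571$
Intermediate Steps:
$F{\left(Y,H \right)} = Y + H Y$
$\left(-304 + F{\left(-6,48 \right)}\right) - 973 = \left(-304 - 6 \left(1 + 48\right)\right) - 973 = \left(-304 - 294\right) - 973 = -598 - 973 = -1571$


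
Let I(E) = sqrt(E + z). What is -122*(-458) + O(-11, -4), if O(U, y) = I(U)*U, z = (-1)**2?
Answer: 55876 - 11*I*sqrt(10) ≈ 55876.0 - 34.785*I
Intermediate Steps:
z = 1
I(E) = sqrt(1 + E) (I(E) = sqrt(E + 1) = sqrt(1 + E))
O(U, y) = U*sqrt(1 + U) (O(U, y) = sqrt(1 + U)*U = U*sqrt(1 + U))
-122*(-458) + O(-11, -4) = -122*(-458) - 11*sqrt(1 - 11) = 55876 - 11*I*sqrt(10)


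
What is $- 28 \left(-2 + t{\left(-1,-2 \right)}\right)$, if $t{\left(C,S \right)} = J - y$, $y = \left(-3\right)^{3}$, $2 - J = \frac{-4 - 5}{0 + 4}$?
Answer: $-819$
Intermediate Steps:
$J = \frac{17}{4}$ ($J = 2 - \frac{-4 - 5}{0 + 4} = 2 - - \frac{9}{4} = 2 + \frac{9}{4} = \frac{17}{4} \approx 4.25$)
$y = -27$
$t{\left(C,S \right)} = \frac{125}{4}$ ($t{\left(C,S \right)} = \frac{17}{4} - -27 = \frac{17}{4} + 27 = \frac{125}{4}$)
$- 28 \left(-2 + t{\left(-1,-2 \right)}\right) = - 28 \left(-2 + \frac{125}{4}\right) = \left(-28\right) \frac{117}{4} = -819$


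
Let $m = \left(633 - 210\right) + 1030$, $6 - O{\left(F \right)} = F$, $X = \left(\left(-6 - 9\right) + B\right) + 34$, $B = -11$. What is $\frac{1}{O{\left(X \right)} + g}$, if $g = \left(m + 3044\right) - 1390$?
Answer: $\frac{1}{3105} \approx 0.00032206$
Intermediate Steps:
$X = 8$ ($X = \left(\left(-6 - 9\right) - 11\right) + 34 = \left(-15 - 11\right) + 34 = -26 + 34 = 8$)
$O{\left(F \right)} = 6 - F$
$m = 1453$ ($m = 423 + 1030 = 1453$)
$g = 3107$ ($g = \left(1453 + 3044\right) - 1390 = 4497 - 1390 = 3107$)
$\frac{1}{O{\left(X \right)} + g} = \frac{1}{\left(6 - 8\right) + 3107} = \frac{1}{-2 + 3107} = \frac{1}{3105}$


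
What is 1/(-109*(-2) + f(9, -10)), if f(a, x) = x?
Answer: 1/208 ≈ 0.0048077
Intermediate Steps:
1/(-109*(-2) + f(9, -10)) = 1/(-109*(-2) - 10) = 1/(218 - 10) = 1/208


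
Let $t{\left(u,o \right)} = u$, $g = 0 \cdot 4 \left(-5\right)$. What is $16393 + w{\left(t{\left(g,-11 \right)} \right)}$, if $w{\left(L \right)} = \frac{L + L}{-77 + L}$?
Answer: $16393$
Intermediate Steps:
$g = 0$ ($g = 0 \left(-5\right) = 0$)
$w{\left(L \right)} = \frac{2 L}{-77 + L}$
$16393 + w{\left(t{\left(g,-11 \right)} \right)} = 16393 + 2 \cdot 0 \frac{1}{-77 + 0} = 16393 + 2 \cdot 0 \frac{1}{-77} = 16393 + 2 \cdot 0 \left(- \frac{1}{77}\right) = 16393 + 0 = 16393$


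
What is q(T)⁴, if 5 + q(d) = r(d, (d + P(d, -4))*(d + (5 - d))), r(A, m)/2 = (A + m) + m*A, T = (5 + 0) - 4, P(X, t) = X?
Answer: 1874161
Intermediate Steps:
T = 1 (T = 5 - 4 = 1)
r(A, m) = 2*A + 2*m + 2*A*m (r(A, m) = 2*((A + m) + m*A) = 2*((A + m) + A*m) = 2*(A + m + A*m) = 2*A + 2*m + 2*A*m)
q(d) = -5 + 20*d² + 22*d (q(d) = -5 + (2*d + 2*((d + d)*(d + (5 - d))) + 2*d*((d + d)*(d + (5 - d)))) = -5 + (2*d + 2*((2*d)*5) + 2*d*((2*d)*5)) = -5 + (2*d + 2*(10*d) + 2*d*(10*d)) = -5 + (2*d + 20*d + 20*d²) = -5 + (20*d² + 22*d) = -5 + 20*d² + 22*d)
q(T)⁴ = (-5 + 20*1² + 22*1)⁴ = (-5 + 20*1 + 22)⁴ = (-5 + 20 + 22)⁴ = 37⁴ = 1874161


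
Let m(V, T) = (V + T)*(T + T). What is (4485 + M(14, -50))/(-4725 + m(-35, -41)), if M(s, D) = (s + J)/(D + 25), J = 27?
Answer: 112084/37675 ≈ 2.9750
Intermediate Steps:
m(V, T) = 2*T*(T + V) (m(V, T) = (T + V)*(2*T) = 2*T*(T + V))
M(s, D) = (27 + s)/(25 + D) (M(s, D) = (s + 27)/(D + 25) = (27 + s)/(25 + D))
(4485 + M(14, -50))/(-4725 + m(-35, -41)) = (4485 + (27 + 14)/(25 - 50))/(-4725 + 2*(-41)*(-41 - 35)) = (4485 + 41/(-25))/(-4725 + 2*(-41)*(-76)) = (4485 - 1/25*41)/(-4725 + 6232) = (4485 - 41/25)/1507 = (112084/25)*(1/1507) = 112084/37675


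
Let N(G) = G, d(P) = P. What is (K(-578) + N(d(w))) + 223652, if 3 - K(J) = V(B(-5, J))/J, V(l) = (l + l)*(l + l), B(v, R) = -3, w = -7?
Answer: 64634290/289 ≈ 2.2365e+5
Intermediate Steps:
V(l) = 4*l² (V(l) = (2*l)*(2*l) = 4*l²)
K(J) = 3 - 36/J (K(J) = 3 - 4*(-3)²/J = 3 - 4*9/J = 3 - 36/J)
(K(-578) + N(d(w))) + 223652 = ((3 - 36/(-578)) - 7) + 223652 = ((3 - 36*(-1/578)) - 7) + 223652 = ((3 + 18/289) - 7) + 223652 = (885/289 - 7) + 223652 = -1138/289 + 223652 = 64634290/289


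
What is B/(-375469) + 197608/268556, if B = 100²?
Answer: 17877529538/25208613191 ≈ 0.70918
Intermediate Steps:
B = 10000
B/(-375469) + 197608/268556 = 10000/(-375469) + 197608/268556 = 10000*(-1/375469) + 197608*(1/268556) = -10000/375469 + 49402/67139 = 17877529538/25208613191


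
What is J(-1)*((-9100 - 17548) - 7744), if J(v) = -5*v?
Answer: -171960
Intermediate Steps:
J(-1)*((-9100 - 17548) - 7744) = (-5*(-1))*((-9100 - 17548) - 7744) = 5*(-26648 - 7744) = 5*(-34392) = -171960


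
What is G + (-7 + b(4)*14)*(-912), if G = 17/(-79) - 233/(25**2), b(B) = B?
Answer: -2206499032/49375 ≈ -44689.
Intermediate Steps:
G = -29032/49375 (G = 17*(-1/79) - 233/625 = -17/79 - 233*1/625 = -17/79 - 233/625 = -29032/49375 ≈ -0.58799)
G + (-7 + b(4)*14)*(-912) = -29032/49375 + (-7 + 4*14)*(-912) = -29032/49375 + (-7 + 56)*(-912) = -29032/49375 + 49*(-912) = -29032/49375 - 44688 = -2206499032/49375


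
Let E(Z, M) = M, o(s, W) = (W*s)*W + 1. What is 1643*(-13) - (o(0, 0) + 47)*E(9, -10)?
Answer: -20879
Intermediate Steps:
o(s, W) = 1 + s*W**2 (o(s, W) = s*W**2 + 1 = 1 + s*W**2)
1643*(-13) - (o(0, 0) + 47)*E(9, -10) = 1643*(-13) - ((1 + 0*0**2) + 47)*(-10) = -21359 - ((1 + 0*0) + 47)*(-10) = -21359 - ((1 + 0) + 47)*(-10) = -21359 - (1 + 47)*(-10) = -21359 - 48*(-10) = -21359 - 1*(-480) = -21359 + 480 = -20879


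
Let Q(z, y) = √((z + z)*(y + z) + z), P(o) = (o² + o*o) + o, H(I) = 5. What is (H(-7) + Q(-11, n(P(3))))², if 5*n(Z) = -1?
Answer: (25 + √5885)²/25 ≈ 413.83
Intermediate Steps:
P(o) = o + 2*o² (P(o) = (o² + o²) + o = 2*o² + o = o + 2*o²)
n(Z) = -⅕ (n(Z) = (⅕)*(-1) = -⅕)
Q(z, y) = √(z + 2*z*(y + z)) (Q(z, y) = √((2*z)*(y + z) + z) = √(2*z*(y + z) + z) = √(z + 2*z*(y + z)))
(H(-7) + Q(-11, n(P(3))))² = (5 + √(-11*(1 + 2*(-⅕) + 2*(-11))))² = (5 + √(-11*(1 - ⅖ - 22)))² = (5 + √(-11*(-107/5)))² = (5 + √(1177/5))² = (5 + √5885/5)²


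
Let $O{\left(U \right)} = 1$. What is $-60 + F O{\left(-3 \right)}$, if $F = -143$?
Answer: $-203$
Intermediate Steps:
$-60 + F O{\left(-3 \right)} = -60 - 143 = -203$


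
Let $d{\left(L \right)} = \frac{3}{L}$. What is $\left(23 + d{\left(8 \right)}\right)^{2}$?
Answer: $\frac{34969}{64} \approx 546.39$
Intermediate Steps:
$\left(23 + d{\left(8 \right)}\right)^{2} = \left(23 + \frac{3}{8}\right)^{2} = \left(\frac{187}{8}\right)^{2} = \frac{34969}{64}$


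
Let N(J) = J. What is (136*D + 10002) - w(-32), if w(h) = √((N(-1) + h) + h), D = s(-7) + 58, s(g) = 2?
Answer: 18162 - I*√65 ≈ 18162.0 - 8.0623*I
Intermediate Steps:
D = 60 (D = 2 + 58 = 60)
w(h) = √(-1 + 2*h) (w(h) = √((-1 + h) + h) = √(-1 + 2*h))
(136*D + 10002) - w(-32) = (136*60 + 10002) - √(-1 + 2*(-32)) = (8160 + 10002) - √(-1 - 64) = 18162 - √(-65) = 18162 - I*√65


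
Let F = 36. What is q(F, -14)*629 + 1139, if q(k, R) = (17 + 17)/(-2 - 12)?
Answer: -2720/7 ≈ -388.57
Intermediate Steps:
q(k, R) = -17/7 (q(k, R) = 34/(-14) = 34*(-1/14) = -17/7)
q(F, -14)*629 + 1139 = -17/7*629 + 1139 = -10693/7 + 1139 = -2720/7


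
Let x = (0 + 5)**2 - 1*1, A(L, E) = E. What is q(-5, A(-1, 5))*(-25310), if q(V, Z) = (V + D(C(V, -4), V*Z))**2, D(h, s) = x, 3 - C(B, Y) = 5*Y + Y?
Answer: -9136910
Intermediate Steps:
C(B, Y) = 3 - 6*Y (C(B, Y) = 3 - (5*Y + Y) = 3 - 6*Y)
x = 24 (x = 5**2 - 1 = 25 - 1 = 24)
D(h, s) = 24
q(V, Z) = (24 + V)**2 (q(V, Z) = (V + 24)**2 = (24 + V)**2)
q(-5, A(-1, 5))*(-25310) = (24 - 5)**2*(-25310) = 19**2*(-25310) = 361*(-25310) = -9136910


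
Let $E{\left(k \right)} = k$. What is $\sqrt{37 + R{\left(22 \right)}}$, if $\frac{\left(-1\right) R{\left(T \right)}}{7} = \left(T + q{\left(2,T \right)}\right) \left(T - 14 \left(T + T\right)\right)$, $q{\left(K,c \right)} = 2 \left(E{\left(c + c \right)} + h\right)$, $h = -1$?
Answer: $\sqrt{449101} \approx 670.15$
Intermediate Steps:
$q{\left(K,c \right)} = -2 + 4 c$ ($q{\left(K,c \right)} = 2 \left(\left(c + c\right) - 1\right) = 2 \left(2 c - 1\right) = 2 \left(-1 + 2 c\right) = -2 + 4 c$)
$R{\left(T \right)} = 189 T \left(-2 + 5 T\right)$ ($R{\left(T \right)} = - 7 \left(T + \left(-2 + 4 T\right)\right) \left(T - 14 \left(T + T\right)\right) = - 7 \left(-2 + 5 T\right) \left(T - 14 \cdot 2 T\right) = - 7 \left(-2 + 5 T\right) \left(T - 28 T\right) = - 7 \left(-2 + 5 T\right) \left(- 27 T\right) = - 7 \left(- 27 T \left(-2 + 5 T\right)\right) = 189 T \left(-2 + 5 T\right)$)
$\sqrt{37 + R{\left(22 \right)}} = \sqrt{37 + 189 \cdot 22 \left(-2 + 5 \cdot 22\right)} = \sqrt{37 + 189 \cdot 22 \left(-2 + 110\right)} = \sqrt{37 + 189 \cdot 22 \cdot 108} = \sqrt{37 + 449064} = \sqrt{449101}$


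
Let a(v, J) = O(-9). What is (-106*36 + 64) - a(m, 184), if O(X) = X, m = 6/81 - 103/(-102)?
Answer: -3743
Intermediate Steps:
m = 995/918 (m = 6*(1/81) - 103*(-1/102) = 2/27 + 103/102 = 995/918 ≈ 1.0839)
a(v, J) = -9
(-106*36 + 64) - a(m, 184) = (-106*36 + 64) - 1*(-9) = (-3816 + 64) + 9 = -3752 + 9 = -3743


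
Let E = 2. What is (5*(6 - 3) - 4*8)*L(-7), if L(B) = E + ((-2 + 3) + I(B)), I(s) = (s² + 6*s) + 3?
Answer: -221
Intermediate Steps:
I(s) = 3 + s² + 6*s
L(B) = 6 + B² + 6*B (L(B) = 2 + ((-2 + 3) + (3 + B² + 6*B)) = 2 + (1 + (3 + B² + 6*B)) = 2 + (4 + B² + 6*B) = 6 + B² + 6*B)
(5*(6 - 3) - 4*8)*L(-7) = (5*(6 - 3) - 4*8)*(6 + (-7)² + 6*(-7)) = (5*3 - 32)*(6 + 49 - 42) = (15 - 32)*13 = -17*13 = -221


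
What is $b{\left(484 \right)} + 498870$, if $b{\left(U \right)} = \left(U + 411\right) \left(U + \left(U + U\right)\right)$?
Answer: $1798410$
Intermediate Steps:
$b{\left(U \right)} = 3 U \left(411 + U\right)$ ($b{\left(U \right)} = \left(411 + U\right) \left(U + 2 U\right) = \left(411 + U\right) 3 U = 3 U \left(411 + U\right)$)
$b{\left(484 \right)} + 498870 = 3 \cdot 484 \left(411 + 484\right) + 498870 = 3 \cdot 484 \cdot 895 + 498870 = 1299540 + 498870 = 1798410$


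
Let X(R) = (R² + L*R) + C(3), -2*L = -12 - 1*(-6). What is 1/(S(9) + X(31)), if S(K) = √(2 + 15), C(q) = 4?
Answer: 1058/1119347 - √17/1119347 ≈ 0.00094151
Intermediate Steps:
S(K) = √17
L = 3 (L = -(-12 - 1*(-6))/2 = -(-12 + 6)/2 = -½*(-6) = 3)
X(R) = 4 + R² + 3*R (X(R) = (R² + 3*R) + 4 = 4 + R² + 3*R)
1/(S(9) + X(31)) = 1/(√17 + (4 + 31² + 3*31)) = 1/(√17 + (4 + 961 + 93)) = 1/(√17 + 1058) = 1/(1058 + √17)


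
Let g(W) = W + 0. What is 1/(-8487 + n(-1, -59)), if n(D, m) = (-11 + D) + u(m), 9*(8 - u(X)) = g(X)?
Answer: -9/76360 ≈ -0.00011786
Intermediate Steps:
g(W) = W
u(X) = 8 - X/9
n(D, m) = -3 + D - m/9 (n(D, m) = (-11 + D) + (8 - m/9) = -3 + D - m/9)
1/(-8487 + n(-1, -59)) = 1/(-8487 + (-3 - 1 - 1/9*(-59))) = 1/(-8487 + (-3 - 1 + 59/9)) = 1/(-8487 + 23/9) = 1/(-76360/9) = -9/76360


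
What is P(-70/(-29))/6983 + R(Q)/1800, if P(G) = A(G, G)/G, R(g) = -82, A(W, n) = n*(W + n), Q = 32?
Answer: -8176787/182256300 ≈ -0.044864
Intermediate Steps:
P(G) = 2*G (P(G) = (G*(G + G))/G = (G*(2*G))/G = (2*G**2)/G = 2*G)
P(-70/(-29))/6983 + R(Q)/1800 = (2*(-70/(-29)))/6983 - 82/1800 = (2*(-70*(-1/29)))*(1/6983) - 82*1/1800 = (2*(70/29))*(1/6983) - 41/900 = (140/29)*(1/6983) - 41/900 = 140/202507 - 41/900 = -8176787/182256300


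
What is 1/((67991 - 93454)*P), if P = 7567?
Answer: -1/192678521 ≈ -5.1900e-9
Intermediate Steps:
1/((67991 - 93454)*P) = 1/((67991 - 93454)*7567) = (1/7567)/(-25463) = -1/25463*1/7567 = -1/192678521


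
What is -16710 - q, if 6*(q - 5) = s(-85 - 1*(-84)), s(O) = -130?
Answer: -50080/3 ≈ -16693.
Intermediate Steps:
q = -50/3 (q = 5 + (1/6)*(-130) = 5 - 65/3 = -50/3 ≈ -16.667)
-16710 - q = -16710 - 1*(-50/3) = -16710 + 50/3 = -50080/3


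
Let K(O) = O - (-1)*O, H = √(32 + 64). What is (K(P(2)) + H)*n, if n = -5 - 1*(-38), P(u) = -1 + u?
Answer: 66 + 132*√6 ≈ 389.33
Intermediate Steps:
H = 4*√6 (H = √96 = 4*√6 ≈ 9.7980)
K(O) = 2*O (K(O) = O + O = 2*O)
n = 33 (n = -5 + 38 = 33)
(K(P(2)) + H)*n = (2*(-1 + 2) + 4*√6)*33 = (2*1 + 4*√6)*33 = (2 + 4*√6)*33 = 66 + 132*√6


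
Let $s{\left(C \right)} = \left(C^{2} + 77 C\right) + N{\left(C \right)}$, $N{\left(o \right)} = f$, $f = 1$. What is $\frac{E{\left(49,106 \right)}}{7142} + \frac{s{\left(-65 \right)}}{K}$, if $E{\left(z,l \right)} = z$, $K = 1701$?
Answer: $- \frac{5480269}{12148542} \approx -0.45111$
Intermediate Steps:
$N{\left(o \right)} = 1$
$s{\left(C \right)} = 1 + C^{2} + 77 C$ ($s{\left(C \right)} = \left(C^{2} + 77 C\right) + 1 = 1 + C^{2} + 77 C$)
$\frac{E{\left(49,106 \right)}}{7142} + \frac{s{\left(-65 \right)}}{K} = \frac{49}{7142} + \frac{1 + \left(-65\right)^{2} + 77 \left(-65\right)}{1701} = 49 \cdot \frac{1}{7142} + \left(1 + 4225 - 5005\right) \frac{1}{1701} = \frac{49}{7142} - \frac{779}{1701} = - \frac{5480269}{12148542}$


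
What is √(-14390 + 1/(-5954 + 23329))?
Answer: I*√173768243055/3475 ≈ 119.96*I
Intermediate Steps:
√(-14390 + 1/(-5954 + 23329)) = √(-14390 + 1/17375) = √(-250026249/17375) = I*√173768243055/3475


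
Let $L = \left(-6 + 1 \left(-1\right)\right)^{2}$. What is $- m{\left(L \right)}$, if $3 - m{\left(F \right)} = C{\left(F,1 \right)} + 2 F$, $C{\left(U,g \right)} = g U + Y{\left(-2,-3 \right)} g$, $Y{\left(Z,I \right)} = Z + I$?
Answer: $139$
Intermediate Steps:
$Y{\left(Z,I \right)} = I + Z$
$C{\left(U,g \right)} = - 5 g + U g$ ($C{\left(U,g \right)} = g U + \left(-3 - 2\right) g = U g - 5 g = - 5 g + U g$)
$L = 49$ ($L = \left(-6 - 1\right)^{2} = \left(-7\right)^{2} = 49$)
$m{\left(F \right)} = 8 - 3 F$ ($m{\left(F \right)} = 3 - \left(1 \left(-5 + F\right) + 2 F\right) = 3 - \left(\left(-5 + F\right) + 2 F\right) = 3 - \left(-5 + 3 F\right) = 8 - 3 F$)
$- m{\left(L \right)} = - (8 - 147) = \left(-1\right) \left(-139\right) = 139$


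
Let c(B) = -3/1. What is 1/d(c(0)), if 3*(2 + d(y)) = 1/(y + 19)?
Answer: -48/95 ≈ -0.50526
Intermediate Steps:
c(B) = -3 (c(B) = -3*1 = -3)
d(y) = -2 + 1/(3*(19 + y)) (d(y) = -2 + 1/(3*(y + 19)) = -2 + 1/(3*(19 + y)))
1/d(c(0)) = 1/((-113 - 6*(-3))/(3*(19 - 3))) = 1/((1/3)*(-113 + 18)/16) = 1/((1/3)*(1/16)*(-95)) = 1/(-95/48) = -48/95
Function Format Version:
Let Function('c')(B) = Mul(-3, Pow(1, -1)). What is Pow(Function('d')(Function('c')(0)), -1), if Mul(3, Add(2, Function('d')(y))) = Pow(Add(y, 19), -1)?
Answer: Rational(-48, 95) ≈ -0.50526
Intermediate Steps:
Function('c')(B) = -3 (Function('c')(B) = Mul(-3, 1) = -3)
Function('d')(y) = Add(-2, Mul(Rational(1, 3), Pow(Add(19, y), -1))) (Function('d')(y) = Add(-2, Mul(Rational(1, 3), Pow(Add(y, 19), -1))) = Add(-2, Mul(Rational(1, 3), Pow(Add(19, y), -1))))
Pow(Function('d')(Function('c')(0)), -1) = Pow(Mul(Rational(1, 3), Pow(Add(19, -3), -1), Add(-113, Mul(-6, -3))), -1) = Pow(Mul(Rational(1, 3), Pow(16, -1), Add(-113, 18)), -1) = Pow(Mul(Rational(1, 3), Rational(1, 16), -95), -1) = Pow(Rational(-95, 48), -1) = Rational(-48, 95)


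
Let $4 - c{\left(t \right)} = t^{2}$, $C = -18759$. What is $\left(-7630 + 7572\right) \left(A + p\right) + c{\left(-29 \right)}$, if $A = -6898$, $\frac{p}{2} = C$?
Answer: $2575291$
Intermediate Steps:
$p = -37518$ ($p = 2 \left(-18759\right) = -37518$)
$c{\left(t \right)} = 4 - t^{2}$
$\left(-7630 + 7572\right) \left(A + p\right) + c{\left(-29 \right)} = \left(-7630 + 7572\right) \left(-6898 - 37518\right) + \left(4 - \left(-29\right)^{2}\right) = \left(-58\right) \left(-44416\right) + \left(4 - 841\right) = 2576128 + \left(4 - 841\right) = 2576128 - 837 = 2575291$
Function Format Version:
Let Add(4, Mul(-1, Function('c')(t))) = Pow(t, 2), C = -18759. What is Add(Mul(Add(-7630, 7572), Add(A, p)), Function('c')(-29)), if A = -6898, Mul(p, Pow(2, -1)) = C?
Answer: 2575291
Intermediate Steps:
p = -37518 (p = Mul(2, -18759) = -37518)
Function('c')(t) = Add(4, Mul(-1, Pow(t, 2)))
Add(Mul(Add(-7630, 7572), Add(A, p)), Function('c')(-29)) = Add(Mul(Add(-7630, 7572), Add(-6898, -37518)), Add(4, Mul(-1, Pow(-29, 2)))) = Add(Mul(-58, -44416), Add(4, Mul(-1, 841))) = Add(2576128, Add(4, -841)) = Add(2576128, -837) = 2575291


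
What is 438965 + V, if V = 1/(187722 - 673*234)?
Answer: 13274301601/30240 ≈ 4.3897e+5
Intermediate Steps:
V = 1/30240 (V = 1/(187722 - 157482) = 1/30240 ≈ 3.3069e-5)
438965 + V = 438965 + 1/30240 = 13274301601/30240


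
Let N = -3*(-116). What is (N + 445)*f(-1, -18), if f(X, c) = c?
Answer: -14274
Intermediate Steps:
N = 348
(N + 445)*f(-1, -18) = (348 + 445)*(-18) = 793*(-18) = -14274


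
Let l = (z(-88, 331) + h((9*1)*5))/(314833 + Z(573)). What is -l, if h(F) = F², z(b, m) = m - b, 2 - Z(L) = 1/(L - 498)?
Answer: -45825/5903156 ≈ -0.0077628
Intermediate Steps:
Z(L) = 2 - 1/(-498 + L) (Z(L) = 2 - 1/(L - 498) = 2 - 1/(-498 + L))
l = 45825/5903156 (l = ((331 - 1*(-88)) + ((9*1)*5)²)/(314833 + (-997 + 2*573)/(-498 + 573)) = ((331 + 88) + (9*5)²)/(314833 + (-997 + 1146)/75) = (419 + 45²)/(314833 + (1/75)*149) = (419 + 2025)/(314833 + 149/75) = 2444/(23612624/75) = 2444*(75/23612624) = 45825/5903156 ≈ 0.0077628)
-l = -1*45825/5903156 = -45825/5903156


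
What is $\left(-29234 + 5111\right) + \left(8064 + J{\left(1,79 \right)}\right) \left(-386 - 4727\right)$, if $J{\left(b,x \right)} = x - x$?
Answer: $-41255355$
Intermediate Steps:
$J{\left(b,x \right)} = 0$
$\left(-29234 + 5111\right) + \left(8064 + J{\left(1,79 \right)}\right) \left(-386 - 4727\right) = \left(-29234 + 5111\right) + \left(8064 + 0\right) \left(-386 - 4727\right) = -24123 + 8064 \left(-5113\right) = -24123 - 41231232 = -41255355$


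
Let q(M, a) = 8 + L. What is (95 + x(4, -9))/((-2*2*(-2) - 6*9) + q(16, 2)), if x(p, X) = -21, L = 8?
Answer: -37/15 ≈ -2.4667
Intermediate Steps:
q(M, a) = 16 (q(M, a) = 8 + 8 = 16)
(95 + x(4, -9))/((-2*2*(-2) - 6*9) + q(16, 2)) = (95 - 21)/((-2*2*(-2) - 6*9) + 16) = 74/((-4*(-2) - 54) + 16) = 74/((8 - 54) + 16) = 74/(-46 + 16) = 74/(-30) = 74*(-1/30) = -37/15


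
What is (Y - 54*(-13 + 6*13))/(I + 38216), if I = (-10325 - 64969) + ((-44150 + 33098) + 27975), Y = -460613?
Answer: 464123/20155 ≈ 23.028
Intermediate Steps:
I = -58371 (I = -75294 + (-11052 + 27975) = -75294 + 16923 = -58371)
(Y - 54*(-13 + 6*13))/(I + 38216) = (-460613 - 54*(-13 + 6*13))/(-58371 + 38216) = (-460613 - 54*(-13 + 78))/(-20155) = (-460613 - 54*65)*(-1/20155) = (-460613 - 3510)*(-1/20155) = -464123*(-1/20155) = 464123/20155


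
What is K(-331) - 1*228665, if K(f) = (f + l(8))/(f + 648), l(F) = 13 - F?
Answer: -72487131/317 ≈ -2.2867e+5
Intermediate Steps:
K(f) = (5 + f)/(648 + f) (K(f) = (f + (13 - 1*8))/(f + 648) = (f + (13 - 8))/(648 + f) = (f + 5)/(648 + f) = (5 + f)/(648 + f))
K(-331) - 1*228665 = (5 - 331)/(648 - 331) - 1*228665 = -326/317 - 228665 = -72487131/317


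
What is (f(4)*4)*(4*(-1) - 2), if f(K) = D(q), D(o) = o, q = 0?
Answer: 0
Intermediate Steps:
f(K) = 0
(f(4)*4)*(4*(-1) - 2) = (0*4)*(4*(-1) - 2) = 0*(-4 - 2) = 0*(-6) = 0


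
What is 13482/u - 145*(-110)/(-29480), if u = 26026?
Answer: -11471/498212 ≈ -0.023024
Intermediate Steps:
13482/u - 145*(-110)/(-29480) = 13482/26026 - 145*(-110)/(-29480) = 13482*(1/26026) + 15950*(-1/29480) = 963/1859 - 145/268 = -11471/498212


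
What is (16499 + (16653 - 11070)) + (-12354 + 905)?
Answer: 10633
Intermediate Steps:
(16499 + (16653 - 11070)) + (-12354 + 905) = (16499 + 5583) - 11449 = 22082 - 11449 = 10633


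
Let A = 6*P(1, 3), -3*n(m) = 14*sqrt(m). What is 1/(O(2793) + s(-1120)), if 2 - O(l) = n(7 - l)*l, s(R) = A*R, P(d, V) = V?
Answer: -10079/236853194790 - 6517*I*sqrt(2786)/236853194790 ≈ -4.2554e-8 - 1.4523e-6*I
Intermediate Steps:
n(m) = -14*sqrt(m)/3
A = 18 (A = 6*3 = 18)
s(R) = 18*R
O(l) = 2 + 14*l*sqrt(7 - l)/3 (O(l) = 2 - (-14*sqrt(7 - l)/3)*l = 2 - (-14)*l*sqrt(7 - l)/3 = 2 + 14*l*sqrt(7 - l)/3)
1/(O(2793) + s(-1120)) = 1/((2 + (14/3)*2793*sqrt(7 - 1*2793)) + 18*(-1120)) = 1/((2 + (14/3)*2793*sqrt(7 - 2793)) - 20160) = 1/((2 + (14/3)*2793*sqrt(-2786)) - 20160) = 1/((2 + (14/3)*2793*(I*sqrt(2786))) - 20160) = 1/((2 + 13034*I*sqrt(2786)) - 20160) = 1/(-20158 + 13034*I*sqrt(2786))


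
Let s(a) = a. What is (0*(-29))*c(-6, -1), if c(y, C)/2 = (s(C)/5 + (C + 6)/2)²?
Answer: 0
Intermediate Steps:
c(y, C) = 2*(3 + 7*C/10)² (c(y, C) = 2*(C/5 + (C + 6)/2)² = 2*(C*(⅕) + (6 + C)*(½))² = 2*(C/5 + (3 + C/2))² = 2*(3 + 7*C/10)²)
(0*(-29))*c(-6, -1) = (0*(-29))*((30 + 7*(-1))²/50) = 0*((30 - 7)²/50) = 0*((1/50)*23²) = 0*((1/50)*529) = 0*(529/50) = 0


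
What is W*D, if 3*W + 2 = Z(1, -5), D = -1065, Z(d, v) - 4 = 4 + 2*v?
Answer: 1420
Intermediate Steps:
Z(d, v) = 8 + 2*v (Z(d, v) = 4 + (4 + 2*v) = 8 + 2*v)
W = -4/3 (W = -⅔ + (8 + 2*(-5))/3 = -⅔ + (8 - 10)/3 = -⅔ + (⅓)*(-2) = -⅔ - ⅔ = -4/3 ≈ -1.3333)
W*D = -4/3*(-1065) = 1420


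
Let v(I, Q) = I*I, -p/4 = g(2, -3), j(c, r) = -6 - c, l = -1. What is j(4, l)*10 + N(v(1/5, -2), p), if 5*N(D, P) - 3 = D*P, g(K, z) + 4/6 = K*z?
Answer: -7439/75 ≈ -99.187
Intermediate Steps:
g(K, z) = -⅔ + K*z
p = 80/3 (p = -4*(-⅔ + 2*(-3)) = -4*(-⅔ - 6) = -4*(-20/3) = 80/3 ≈ 26.667)
v(I, Q) = I²
N(D, P) = ⅗ + D*P/5 (N(D, P) = ⅗ + (D*P)/5 = ⅗ + D*P/5)
j(4, l)*10 + N(v(1/5, -2), p) = (-6 - 1*4)*10 + (⅗ + (⅕)*(1/5)²*(80/3)) = (-6 - 4)*10 + (⅗ + (⅕)*(⅕)²*(80/3)) = -10*10 + (⅗ + (⅕)*(1/25)*(80/3)) = -100 + (⅗ + 16/75) = -100 + 61/75 = -7439/75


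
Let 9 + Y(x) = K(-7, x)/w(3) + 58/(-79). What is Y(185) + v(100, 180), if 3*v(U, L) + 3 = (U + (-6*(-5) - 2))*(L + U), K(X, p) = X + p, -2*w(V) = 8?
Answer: 5636539/474 ≈ 11891.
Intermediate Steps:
w(V) = -4 (w(V) = -½*8 = -4)
v(U, L) = -1 + (28 + U)*(L + U)/3 (v(U, L) = -1 + ((U + (-6*(-5) - 2))*(L + U))/3 = -1 + ((U + (30 - 2))*(L + U))/3 = -1 + ((U + 28)*(L + U))/3 = -1 + ((28 + U)*(L + U))/3 = -1 + (28 + U)*(L + U)/3)
Y(x) = -2523/316 - x/4 (Y(x) = -9 + ((-7 + x)/(-4) + 58/(-79)) = -9 + ((-7 + x)*(-¼) + 58*(-1/79)) = -9 + ((7/4 - x/4) - 58/79) = -9 + (321/316 - x/4) = -2523/316 - x/4)
Y(185) + v(100, 180) = (-2523/316 - ¼*185) + (-1 + (⅓)*100² + (28/3)*180 + (28/3)*100 + (⅓)*180*100) = (-2523/316 - 185/4) + (-1 + (⅓)*10000 + 1680 + 2800/3 + 6000) = -8569/158 + (-1 + 10000/3 + 1680 + 2800/3 + 6000) = -8569/158 + 35837/3 = 5636539/474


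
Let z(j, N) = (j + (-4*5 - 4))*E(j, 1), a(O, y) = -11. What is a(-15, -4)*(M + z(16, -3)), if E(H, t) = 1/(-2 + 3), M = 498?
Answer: -5390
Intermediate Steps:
E(H, t) = 1 (E(H, t) = 1/1 = 1)
z(j, N) = -24 + j (z(j, N) = (j + (-4*5 - 4))*1 = (j + (-20 - 4))*1 = (j - 24)*1 = (-24 + j)*1 = -24 + j)
a(-15, -4)*(M + z(16, -3)) = -11*(498 + (-24 + 16)) = -11*(498 - 8) = -11*490 = -5390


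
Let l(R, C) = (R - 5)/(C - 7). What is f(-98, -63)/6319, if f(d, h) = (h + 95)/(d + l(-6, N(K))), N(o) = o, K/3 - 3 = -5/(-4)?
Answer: -368/7260531 ≈ -5.0685e-5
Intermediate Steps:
K = 51/4 (K = 9 + 3*(-5/(-4)) = 9 + 3*(-5*(-¼)) = 9 + 3*(5/4) = 9 + 15/4 = 51/4 ≈ 12.750)
l(R, C) = (-5 + R)/(-7 + C)
f(d, h) = (95 + h)/(-44/23 + d) (f(d, h) = (h + 95)/(d + (-5 - 6)/(-7 + 51/4)) = (95 + h)/(d - 11/(23/4)) = (95 + h)/(d + (4/23)*(-11)) = (95 + h)/(d - 44/23) = (95 + h)/(-44/23 + d))
f(-98, -63)/6319 = (23*(95 - 63)/(-44 + 23*(-98)))/6319 = (23*32/(-44 - 2254))*(1/6319) = (23*32/(-2298))*(1/6319) = (23*(-1/2298)*32)*(1/6319) = -368/1149*1/6319 = -368/7260531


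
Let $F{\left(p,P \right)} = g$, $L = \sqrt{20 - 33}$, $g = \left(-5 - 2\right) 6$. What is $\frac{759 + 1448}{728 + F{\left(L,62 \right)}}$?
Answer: $\frac{2207}{686} \approx 3.2172$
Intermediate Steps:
$g = -42$ ($g = \left(-7\right) 6 = -42$)
$L = i \sqrt{13}$ ($L = \sqrt{-13} = i \sqrt{13} \approx 3.6056 i$)
$F{\left(p,P \right)} = -42$
$\frac{759 + 1448}{728 + F{\left(L,62 \right)}} = \frac{759 + 1448}{728 - 42} = \frac{2207}{686}$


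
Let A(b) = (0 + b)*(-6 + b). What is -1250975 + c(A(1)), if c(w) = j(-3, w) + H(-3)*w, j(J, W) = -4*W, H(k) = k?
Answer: -1250940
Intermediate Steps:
A(b) = b*(-6 + b)
c(w) = -7*w (c(w) = -4*w - 3*w = -7*w)
-1250975 + c(A(1)) = -1250975 - 7*(-6 + 1) = -1250975 - 7*(-5) = -1250975 + 35 = -1250940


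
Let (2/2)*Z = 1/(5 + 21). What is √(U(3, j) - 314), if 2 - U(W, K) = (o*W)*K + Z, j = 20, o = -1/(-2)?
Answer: I*√231218/26 ≈ 18.494*I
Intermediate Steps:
Z = 1/26 (Z = 1/(5 + 21) = 1/26 ≈ 0.038462)
o = ½ (o = -1*(-½) = ½ ≈ 0.50000)
U(W, K) = 51/26 - K*W/2 (U(W, K) = 2 - ((W/2)*K + 1/26) = 2 - (K*W/2 + 1/26) = 2 - (1/26 + K*W/2) = 2 + (-1/26 - K*W/2) = 51/26 - K*W/2)
√(U(3, j) - 314) = √((51/26 - ½*20*3) - 314) = √((51/26 - 30) - 314) = √(-729/26 - 314) = √(-8893/26) = I*√231218/26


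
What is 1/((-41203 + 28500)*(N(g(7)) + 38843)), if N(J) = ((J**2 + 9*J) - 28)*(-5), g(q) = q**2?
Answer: -1/314691419 ≈ -3.1777e-9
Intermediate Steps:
N(J) = 140 - 45*J - 5*J**2 (N(J) = (-28 + J**2 + 9*J)*(-5) = 140 - 45*J - 5*J**2)
1/((-41203 + 28500)*(N(g(7)) + 38843)) = 1/((-41203 + 28500)*((140 - 45*7**2 - 5*(7**2)**2) + 38843)) = 1/(-12703*((140 - 45*49 - 5*49**2) + 38843)) = 1/(-12703*((140 - 2205 - 5*2401) + 38843)) = 1/(-12703*((140 - 2205 - 12005) + 38843)) = 1/(-12703*(-14070 + 38843)) = 1/(-12703*24773) = 1/(-314691419) = -1/314691419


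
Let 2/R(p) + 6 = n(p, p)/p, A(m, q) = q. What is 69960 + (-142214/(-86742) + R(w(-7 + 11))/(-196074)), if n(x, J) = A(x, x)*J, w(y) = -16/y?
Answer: 330526981669129/4724403030 ≈ 69962.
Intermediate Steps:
n(x, J) = J*x (n(x, J) = x*J = J*x)
R(p) = 2/(-6 + p) (R(p) = 2/(-6 + (p*p)/p) = 2/(-6 + p²/p) = 2/(-6 + p))
69960 + (-142214/(-86742) + R(w(-7 + 11))/(-196074)) = 69960 + (-142214/(-86742) + (2/(-6 - 16/(-7 + 11)))/(-196074)) = 69960 + (-142214*(-1/86742) + (2/(-6 - 16/4))*(-1/196074)) = 69960 + (71107/43371 + (2/(-6 - 16*¼))*(-1/196074)) = 69960 + (71107/43371 + (2/(-6 - 4))*(-1/196074)) = 69960 + (71107/43371 + (2/(-10))*(-1/196074)) = 69960 + (71107/43371 + (2*(-⅒))*(-1/196074)) = 69960 + (71107/43371 - ⅕*(-1/196074)) = 69960 + (71107/43371 + 1/980370) = 69960 + 7745690329/4724403030 = 330526981669129/4724403030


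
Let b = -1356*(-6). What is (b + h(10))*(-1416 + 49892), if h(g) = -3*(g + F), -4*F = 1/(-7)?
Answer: 2750588835/7 ≈ 3.9294e+8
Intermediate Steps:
b = 8136
F = 1/28 (F = -¼/(-7) = -¼*(-⅐) = 1/28 ≈ 0.035714)
h(g) = -3/28 - 3*g (h(g) = -3*(g + 1/28) = -3*(1/28 + g) = -3/28 - 3*g)
(b + h(10))*(-1416 + 49892) = (8136 + (-3/28 - 3*10))*(-1416 + 49892) = (8136 + (-3/28 - 30))*48476 = (8136 - 843/28)*48476 = (226965/28)*48476 = 2750588835/7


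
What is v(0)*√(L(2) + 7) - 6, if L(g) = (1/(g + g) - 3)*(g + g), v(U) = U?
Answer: -6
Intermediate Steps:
L(g) = 2*g*(-3 + 1/(2*g)) (L(g) = (1/(2*g) - 3)*(2*g) = (-3 + 1/(2*g))*(2*g) = 2*g*(-3 + 1/(2*g)))
v(0)*√(L(2) + 7) - 6 = 0*√((1 - 6*2) + 7) - 6 = 0*√((1 - 12) + 7) - 6 = 0*√(-11 + 7) - 6 = 0*√(-4) - 6 = 0*(2*I) - 6 = 0 - 6 = -6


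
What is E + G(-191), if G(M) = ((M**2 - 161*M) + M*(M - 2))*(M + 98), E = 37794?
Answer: -9643041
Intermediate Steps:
G(M) = (98 + M)*(M**2 - 161*M + M*(-2 + M)) (G(M) = ((M**2 - 161*M) + M*(-2 + M))*(98 + M) = (M**2 - 161*M + M*(-2 + M))*(98 + M) = (98 + M)*(M**2 - 161*M + M*(-2 + M)))
E + G(-191) = 37794 - 191*(-15974 + 2*(-191)**2 + 33*(-191)) = 37794 - 191*(-15974 + 2*36481 - 6303) = 37794 - 191*(-15974 + 72962 - 6303) = 37794 - 191*50685 = 37794 - 9680835 = -9643041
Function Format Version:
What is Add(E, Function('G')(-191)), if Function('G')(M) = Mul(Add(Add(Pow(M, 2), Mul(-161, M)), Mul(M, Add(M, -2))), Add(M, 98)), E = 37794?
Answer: -9643041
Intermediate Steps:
Function('G')(M) = Mul(Add(98, M), Add(Pow(M, 2), Mul(-161, M), Mul(M, Add(-2, M)))) (Function('G')(M) = Mul(Add(Add(Pow(M, 2), Mul(-161, M)), Mul(M, Add(-2, M))), Add(98, M)) = Mul(Add(Pow(M, 2), Mul(-161, M), Mul(M, Add(-2, M))), Add(98, M)) = Mul(Add(98, M), Add(Pow(M, 2), Mul(-161, M), Mul(M, Add(-2, M)))))
Add(E, Function('G')(-191)) = Add(37794, Mul(-191, Add(-15974, Mul(2, Pow(-191, 2)), Mul(33, -191)))) = Add(37794, Mul(-191, Add(-15974, Mul(2, 36481), -6303))) = Add(37794, Mul(-191, Add(-15974, 72962, -6303))) = Add(37794, Mul(-191, 50685)) = Add(37794, -9680835) = -9643041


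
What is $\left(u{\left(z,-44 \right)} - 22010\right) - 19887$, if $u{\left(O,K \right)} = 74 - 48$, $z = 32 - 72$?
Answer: $-41871$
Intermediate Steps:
$z = -40$ ($z = 32 - 72 = -40$)
$u{\left(O,K \right)} = 26$
$\left(u{\left(z,-44 \right)} - 22010\right) - 19887 = \left(26 - 22010\right) - 19887 = -21984 - 19887 = -41871$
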